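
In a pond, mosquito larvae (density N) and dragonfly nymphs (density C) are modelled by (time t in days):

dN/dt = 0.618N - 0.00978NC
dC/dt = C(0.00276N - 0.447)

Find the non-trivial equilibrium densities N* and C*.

Set dC/dt = 0 with C > 0: 0.00276N - 0.447 = 0, so N* = 0.447/0.00276 = 162.
Set dN/dt = 0 with N > 0: 0.618 - 0.00978C = 0, so C* = 0.618/0.00978 = 63.2.

N* ≈ 162, C* ≈ 63.2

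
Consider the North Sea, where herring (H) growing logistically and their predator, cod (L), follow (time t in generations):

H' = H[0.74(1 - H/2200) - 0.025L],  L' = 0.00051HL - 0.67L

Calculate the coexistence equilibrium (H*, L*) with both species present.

From dL/dt = 0 with L > 0: 0.00051H* = 0.67, so H* = 1310.
Substitute into dH/dt = 0: 0.74(1 - 1310/2200) = 0.025L*.
The bracket is 0.403, giving L* = 0.298/0.025 = 11.9.

H* ≈ 1310, L* ≈ 11.9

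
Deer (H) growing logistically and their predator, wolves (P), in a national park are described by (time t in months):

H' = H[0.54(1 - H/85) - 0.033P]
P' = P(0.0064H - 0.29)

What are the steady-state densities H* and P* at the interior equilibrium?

H* ≈ 45.3, P* ≈ 7.64

From dP/dt = 0 with P > 0: 0.0064H* = 0.29, so H* = 45.3.
Substitute into dH/dt = 0: 0.54(1 - 45.3/85) = 0.033P*.
The bracket is 0.467, giving P* = 0.252/0.033 = 7.64.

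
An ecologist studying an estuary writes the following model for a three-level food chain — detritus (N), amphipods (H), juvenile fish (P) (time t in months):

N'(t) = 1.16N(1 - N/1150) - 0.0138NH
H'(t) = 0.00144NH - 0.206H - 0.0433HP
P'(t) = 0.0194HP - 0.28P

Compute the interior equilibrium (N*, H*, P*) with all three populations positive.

N* ≈ 953, H* ≈ 14.4, P* ≈ 26.9

From dP/dt = 0: 0.0194H* = 0.28, so H* = 14.4.
From dN/dt = 0: 1.16(1 - N*/1150) = 0.0138·14.4, giving N* = 1150·(1 - 0.172) = 953.
From dH/dt = 0: 0.00144·953 - 0.206 = 0.0433P*, so P* = 1.17/0.0433 = 26.9.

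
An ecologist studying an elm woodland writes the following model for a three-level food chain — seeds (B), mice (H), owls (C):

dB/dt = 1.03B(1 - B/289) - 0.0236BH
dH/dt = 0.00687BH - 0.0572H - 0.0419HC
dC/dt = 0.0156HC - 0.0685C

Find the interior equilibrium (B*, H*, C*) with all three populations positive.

From dC/dt = 0: 0.0156H* = 0.0685, so H* = 4.39.
From dB/dt = 0: 1.03(1 - B*/289) = 0.0236·4.39, giving B* = 289·(1 - 0.101) = 260.
From dH/dt = 0: 0.00687·260 - 0.0572 = 0.0419C*, so C* = 1.73/0.0419 = 41.3.

B* ≈ 260, H* ≈ 4.39, C* ≈ 41.3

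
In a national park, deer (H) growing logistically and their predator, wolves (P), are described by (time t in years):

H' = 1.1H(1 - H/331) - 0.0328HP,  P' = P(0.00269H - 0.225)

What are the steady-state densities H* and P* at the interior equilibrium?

From dP/dt = 0 with P > 0: 0.00269H* = 0.225, so H* = 83.6.
Substitute into dH/dt = 0: 1.1(1 - 83.6/331) = 0.0328P*.
The bracket is 0.747, giving P* = 0.822/0.0328 = 25.1.

H* ≈ 83.6, P* ≈ 25.1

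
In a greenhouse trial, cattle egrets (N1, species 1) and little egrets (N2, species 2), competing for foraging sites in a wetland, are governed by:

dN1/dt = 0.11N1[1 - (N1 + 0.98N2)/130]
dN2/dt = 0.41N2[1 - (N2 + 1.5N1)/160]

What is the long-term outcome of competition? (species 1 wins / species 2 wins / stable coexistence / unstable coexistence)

Compare the nullcline intercepts: K1/α12 = 130/0.98 = 133 < K2 = 160; K2/α21 = 160/1.5 = 107 < K1 = 130.
Since both are reversed, neither can invade when rare; the interior point is a saddle.

unstable coexistence (outcome depends on initial conditions)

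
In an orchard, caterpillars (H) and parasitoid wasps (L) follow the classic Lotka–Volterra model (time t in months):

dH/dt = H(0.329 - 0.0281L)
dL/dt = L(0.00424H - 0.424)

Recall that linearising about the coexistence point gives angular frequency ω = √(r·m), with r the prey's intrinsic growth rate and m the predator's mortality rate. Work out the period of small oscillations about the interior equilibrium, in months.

T ≈ 16.8 months

Here r = 0.329 and m = 0.424, so r·m = 0.139.
ω = √0.139 = 0.373 per month, hence T = 2π/ω ≈ 16.8 months.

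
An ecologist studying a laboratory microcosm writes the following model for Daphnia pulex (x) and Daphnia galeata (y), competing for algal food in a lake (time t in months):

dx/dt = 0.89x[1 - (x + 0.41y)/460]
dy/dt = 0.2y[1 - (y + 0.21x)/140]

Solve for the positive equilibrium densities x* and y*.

Setting both brackets to zero gives the nullclines x + 0.41y = 460 and 0.21x + y = 140.
Substituting y = 140 - 0.21x into the first: x(1 - 0.41·0.21) = 460 - 0.41·140.
So x* = 403/0.914 = 441, and then y* = 140 - 0.21·441 = 47.5.

x* ≈ 441, y* ≈ 47.5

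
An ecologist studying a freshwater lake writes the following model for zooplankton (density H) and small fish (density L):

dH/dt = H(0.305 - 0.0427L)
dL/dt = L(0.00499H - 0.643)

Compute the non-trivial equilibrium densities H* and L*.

Set dL/dt = 0 with L > 0: 0.00499H - 0.643 = 0, so H* = 0.643/0.00499 = 129.
Set dH/dt = 0 with H > 0: 0.305 - 0.0427L = 0, so L* = 0.305/0.0427 = 7.14.

H* ≈ 129, L* ≈ 7.14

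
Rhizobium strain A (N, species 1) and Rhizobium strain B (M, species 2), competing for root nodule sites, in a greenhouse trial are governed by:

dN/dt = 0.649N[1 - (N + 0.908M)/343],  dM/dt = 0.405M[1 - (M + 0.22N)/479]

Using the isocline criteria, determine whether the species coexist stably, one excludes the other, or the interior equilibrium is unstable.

species 2 excludes species 1

Compare the nullcline intercepts: K1/α12 = 343/0.908 = 378 < K2 = 479; K2/α21 = 479/0.22 = 2180 > K1 = 343.
Since the inequalities point opposite ways, species 2 can invade but species 1 cannot.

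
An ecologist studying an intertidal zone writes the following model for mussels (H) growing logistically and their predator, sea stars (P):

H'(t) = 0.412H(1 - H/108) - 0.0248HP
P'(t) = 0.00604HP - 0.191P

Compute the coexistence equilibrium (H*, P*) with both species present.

H* ≈ 31.6, P* ≈ 11.7

From dP/dt = 0 with P > 0: 0.00604H* = 0.191, so H* = 31.6.
Substitute into dH/dt = 0: 0.412(1 - 31.6/108) = 0.0248P*.
The bracket is 0.707, giving P* = 0.291/0.0248 = 11.7.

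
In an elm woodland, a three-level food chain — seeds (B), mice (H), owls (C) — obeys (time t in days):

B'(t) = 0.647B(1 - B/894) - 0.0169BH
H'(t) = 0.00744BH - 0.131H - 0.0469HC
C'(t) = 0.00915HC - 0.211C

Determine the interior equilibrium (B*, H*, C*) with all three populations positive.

From dC/dt = 0: 0.00915H* = 0.211, so H* = 23.1.
From dB/dt = 0: 0.647(1 - B*/894) = 0.0169·23.1, giving B* = 894·(1 - 0.602) = 356.
From dH/dt = 0: 0.00744·356 - 0.131 = 0.0469C*, so C* = 2.51/0.0469 = 53.6.

B* ≈ 356, H* ≈ 23.1, C* ≈ 53.6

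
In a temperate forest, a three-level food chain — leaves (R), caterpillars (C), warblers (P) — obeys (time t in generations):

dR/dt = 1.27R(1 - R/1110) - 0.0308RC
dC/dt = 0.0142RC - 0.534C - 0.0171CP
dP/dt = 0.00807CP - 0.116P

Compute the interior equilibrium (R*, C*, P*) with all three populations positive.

R* ≈ 723, C* ≈ 14.4, P* ≈ 569

From dP/dt = 0: 0.00807C* = 0.116, so C* = 14.4.
From dR/dt = 0: 1.27(1 - R*/1110) = 0.0308·14.4, giving R* = 1110·(1 - 0.349) = 723.
From dC/dt = 0: 0.0142·723 - 0.534 = 0.0171P*, so P* = 9.73/0.0171 = 569.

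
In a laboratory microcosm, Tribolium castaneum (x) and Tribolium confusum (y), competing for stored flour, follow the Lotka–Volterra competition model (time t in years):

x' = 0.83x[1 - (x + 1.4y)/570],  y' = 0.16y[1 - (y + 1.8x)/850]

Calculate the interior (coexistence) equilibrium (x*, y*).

Setting both brackets to zero gives the nullclines x + 1.4y = 570 and 1.8x + y = 850.
Substituting y = 850 - 1.8x into the first: x(1 - 1.4·1.8) = 570 - 1.4·850.
So x* = -620/-1.52 = 408, and then y* = 850 - 1.8·408 = 116.

x* ≈ 408, y* ≈ 116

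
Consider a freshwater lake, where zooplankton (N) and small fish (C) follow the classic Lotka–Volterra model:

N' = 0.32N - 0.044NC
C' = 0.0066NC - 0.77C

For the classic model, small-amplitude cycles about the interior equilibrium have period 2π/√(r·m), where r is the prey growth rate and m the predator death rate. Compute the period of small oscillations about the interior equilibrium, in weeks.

Here r = 0.32 and m = 0.77, so r·m = 0.246.
ω = √0.246 = 0.496 per week, hence T = 2π/ω ≈ 12.7 weeks.

T ≈ 12.7 weeks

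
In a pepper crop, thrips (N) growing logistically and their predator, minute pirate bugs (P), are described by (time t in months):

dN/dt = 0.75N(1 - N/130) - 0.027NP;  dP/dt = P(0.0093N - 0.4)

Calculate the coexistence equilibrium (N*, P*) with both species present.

N* ≈ 43, P* ≈ 18.6

From dP/dt = 0 with P > 0: 0.0093N* = 0.4, so N* = 43.
Substitute into dN/dt = 0: 0.75(1 - 43/130) = 0.027P*.
The bracket is 0.669, giving P* = 0.502/0.027 = 18.6.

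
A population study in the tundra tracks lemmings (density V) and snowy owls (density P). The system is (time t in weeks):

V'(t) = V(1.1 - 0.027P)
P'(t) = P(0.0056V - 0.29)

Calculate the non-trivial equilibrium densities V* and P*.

Set dP/dt = 0 with P > 0: 0.0056V - 0.29 = 0, so V* = 0.29/0.0056 = 51.8.
Set dV/dt = 0 with V > 0: 1.1 - 0.027P = 0, so P* = 1.1/0.027 = 40.7.

V* ≈ 51.8, P* ≈ 40.7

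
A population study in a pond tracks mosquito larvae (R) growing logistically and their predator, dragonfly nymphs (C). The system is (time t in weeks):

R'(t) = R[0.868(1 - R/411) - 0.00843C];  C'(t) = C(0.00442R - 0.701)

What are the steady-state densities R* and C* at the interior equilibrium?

R* ≈ 159, C* ≈ 63.2

From dC/dt = 0 with C > 0: 0.00442R* = 0.701, so R* = 159.
Substitute into dR/dt = 0: 0.868(1 - 159/411) = 0.00843C*.
The bracket is 0.614, giving C* = 0.533/0.00843 = 63.2.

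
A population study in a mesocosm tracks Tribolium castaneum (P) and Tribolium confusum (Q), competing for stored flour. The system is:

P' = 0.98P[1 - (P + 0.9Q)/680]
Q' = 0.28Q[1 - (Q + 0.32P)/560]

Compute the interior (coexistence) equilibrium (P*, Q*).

P* ≈ 247, Q* ≈ 481

Setting both brackets to zero gives the nullclines P + 0.9Q = 680 and 0.32P + Q = 560.
Substituting Q = 560 - 0.32P into the first: P(1 - 0.9·0.32) = 680 - 0.9·560.
So P* = 176/0.712 = 247, and then Q* = 560 - 0.32·247 = 481.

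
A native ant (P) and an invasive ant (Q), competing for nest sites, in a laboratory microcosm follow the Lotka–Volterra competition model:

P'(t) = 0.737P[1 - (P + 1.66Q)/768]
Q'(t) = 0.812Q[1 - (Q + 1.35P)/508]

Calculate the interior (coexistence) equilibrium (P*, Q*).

Setting both brackets to zero gives the nullclines P + 1.66Q = 768 and 1.35P + Q = 508.
Substituting Q = 508 - 1.35P into the first: P(1 - 1.66·1.35) = 768 - 1.66·508.
So P* = -75.3/-1.24 = 60.7, and then Q* = 508 - 1.35·60.7 = 426.

P* ≈ 60.7, Q* ≈ 426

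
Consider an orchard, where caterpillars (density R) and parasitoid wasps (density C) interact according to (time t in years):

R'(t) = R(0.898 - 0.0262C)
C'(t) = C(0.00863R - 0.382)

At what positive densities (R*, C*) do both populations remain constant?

R* ≈ 44.3, C* ≈ 34.3

Set dC/dt = 0 with C > 0: 0.00863R - 0.382 = 0, so R* = 0.382/0.00863 = 44.3.
Set dR/dt = 0 with R > 0: 0.898 - 0.0262C = 0, so C* = 0.898/0.0262 = 34.3.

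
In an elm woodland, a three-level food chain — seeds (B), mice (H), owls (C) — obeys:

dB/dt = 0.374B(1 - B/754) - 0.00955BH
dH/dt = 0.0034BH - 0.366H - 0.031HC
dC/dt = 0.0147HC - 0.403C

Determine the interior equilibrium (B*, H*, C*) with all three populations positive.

B* ≈ 226, H* ≈ 27.4, C* ≈ 13

From dC/dt = 0: 0.0147H* = 0.403, so H* = 27.4.
From dB/dt = 0: 0.374(1 - B*/754) = 0.00955·27.4, giving B* = 754·(1 - 0.7) = 226.
From dH/dt = 0: 0.0034·226 - 0.366 = 0.031C*, so C* = 0.403/0.031 = 13.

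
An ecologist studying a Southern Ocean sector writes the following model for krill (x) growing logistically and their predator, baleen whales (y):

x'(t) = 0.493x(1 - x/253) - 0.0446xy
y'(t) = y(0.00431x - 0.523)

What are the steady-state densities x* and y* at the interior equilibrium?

x* ≈ 121, y* ≈ 5.75

From dy/dt = 0 with y > 0: 0.00431x* = 0.523, so x* = 121.
Substitute into dx/dt = 0: 0.493(1 - 121/253) = 0.0446y*.
The bracket is 0.52, giving y* = 0.257/0.0446 = 5.75.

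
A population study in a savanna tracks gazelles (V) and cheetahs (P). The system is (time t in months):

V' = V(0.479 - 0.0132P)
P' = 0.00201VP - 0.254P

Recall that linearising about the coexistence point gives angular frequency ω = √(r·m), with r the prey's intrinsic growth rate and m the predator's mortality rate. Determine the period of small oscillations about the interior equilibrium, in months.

T ≈ 18 months

Here r = 0.479 and m = 0.254, so r·m = 0.122.
ω = √0.122 = 0.349 per month, hence T = 2π/ω ≈ 18 months.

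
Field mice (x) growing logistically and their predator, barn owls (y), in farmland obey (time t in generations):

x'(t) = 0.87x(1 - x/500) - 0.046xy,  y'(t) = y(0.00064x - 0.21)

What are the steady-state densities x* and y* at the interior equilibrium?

x* ≈ 328, y* ≈ 6.5

From dy/dt = 0 with y > 0: 0.00064x* = 0.21, so x* = 328.
Substitute into dx/dt = 0: 0.87(1 - 328/500) = 0.046y*.
The bracket is 0.344, giving y* = 0.299/0.046 = 6.5.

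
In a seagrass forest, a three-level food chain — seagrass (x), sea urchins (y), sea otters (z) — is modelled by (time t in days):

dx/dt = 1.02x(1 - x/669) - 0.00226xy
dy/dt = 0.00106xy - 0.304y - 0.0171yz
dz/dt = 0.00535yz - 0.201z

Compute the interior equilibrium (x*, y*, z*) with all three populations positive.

x* ≈ 613, y* ≈ 37.6, z* ≈ 20.2

From dz/dt = 0: 0.00535y* = 0.201, so y* = 37.6.
From dx/dt = 0: 1.02(1 - x*/669) = 0.00226·37.6, giving x* = 669·(1 - 0.0832) = 613.
From dy/dt = 0: 0.00106·613 - 0.304 = 0.0171z*, so z* = 0.346/0.0171 = 20.2.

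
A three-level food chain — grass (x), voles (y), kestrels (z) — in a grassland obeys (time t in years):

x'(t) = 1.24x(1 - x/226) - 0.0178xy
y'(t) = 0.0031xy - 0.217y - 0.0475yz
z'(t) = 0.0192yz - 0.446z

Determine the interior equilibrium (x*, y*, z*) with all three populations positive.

From dz/dt = 0: 0.0192y* = 0.446, so y* = 23.2.
From dx/dt = 0: 1.24(1 - x*/226) = 0.0178·23.2, giving x* = 226·(1 - 0.333) = 151.
From dy/dt = 0: 0.0031·151 - 0.217 = 0.0475z*, so z* = 0.25/0.0475 = 5.26.

x* ≈ 151, y* ≈ 23.2, z* ≈ 5.26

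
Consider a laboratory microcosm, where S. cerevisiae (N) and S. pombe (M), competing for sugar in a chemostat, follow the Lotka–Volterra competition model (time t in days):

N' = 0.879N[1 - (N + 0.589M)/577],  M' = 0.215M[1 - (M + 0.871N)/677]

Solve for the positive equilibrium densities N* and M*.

N* ≈ 366, M* ≈ 358

Setting both brackets to zero gives the nullclines N + 0.589M = 577 and 0.871N + M = 677.
Substituting M = 677 - 0.871N into the first: N(1 - 0.589·0.871) = 577 - 0.589·677.
So N* = 178/0.487 = 366, and then M* = 677 - 0.871·366 = 358.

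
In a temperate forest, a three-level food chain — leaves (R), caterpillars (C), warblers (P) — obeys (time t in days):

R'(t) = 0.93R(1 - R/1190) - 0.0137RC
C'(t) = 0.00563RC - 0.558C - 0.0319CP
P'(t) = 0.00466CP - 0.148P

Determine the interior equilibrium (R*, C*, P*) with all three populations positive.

R* ≈ 633, C* ≈ 31.8, P* ≈ 94.3

From dP/dt = 0: 0.00466C* = 0.148, so C* = 31.8.
From dR/dt = 0: 0.93(1 - R*/1190) = 0.0137·31.8, giving R* = 1190·(1 - 0.468) = 633.
From dC/dt = 0: 0.00563·633 - 0.558 = 0.0319P*, so P* = 3.01/0.0319 = 94.3.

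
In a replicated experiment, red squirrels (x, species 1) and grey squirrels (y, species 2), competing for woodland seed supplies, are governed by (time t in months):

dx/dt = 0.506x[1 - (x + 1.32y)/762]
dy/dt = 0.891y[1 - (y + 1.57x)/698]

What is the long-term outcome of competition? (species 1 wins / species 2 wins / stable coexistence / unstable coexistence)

Compare the nullcline intercepts: K1/α12 = 762/1.32 = 577 < K2 = 698; K2/α21 = 698/1.57 = 445 < K1 = 762.
Since both are reversed, neither can invade when rare; the interior point is a saddle.

unstable coexistence (outcome depends on initial conditions)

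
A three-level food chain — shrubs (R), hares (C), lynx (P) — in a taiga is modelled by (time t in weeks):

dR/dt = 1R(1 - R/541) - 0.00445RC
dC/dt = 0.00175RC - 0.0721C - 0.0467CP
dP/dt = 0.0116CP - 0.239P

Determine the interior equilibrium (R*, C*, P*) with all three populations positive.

R* ≈ 491, C* ≈ 20.6, P* ≈ 16.9

From dP/dt = 0: 0.0116C* = 0.239, so C* = 20.6.
From dR/dt = 0: 1(1 - R*/541) = 0.00445·20.6, giving R* = 541·(1 - 0.0917) = 491.
From dC/dt = 0: 0.00175·491 - 0.0721 = 0.0467P*, so P* = 0.788/0.0467 = 16.9.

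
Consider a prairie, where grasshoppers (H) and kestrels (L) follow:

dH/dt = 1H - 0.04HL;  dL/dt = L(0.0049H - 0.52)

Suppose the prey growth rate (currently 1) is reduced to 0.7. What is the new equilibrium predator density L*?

At the interior fixed point, setting dH/dt = 0 with H > 0 fixes L* = (prey growth rate)/(HL coefficient) — independent of the other coefficients.
With the change, L* = 0.7/0.04 = 17.5; it falls from 25.

L* ≈ 17.5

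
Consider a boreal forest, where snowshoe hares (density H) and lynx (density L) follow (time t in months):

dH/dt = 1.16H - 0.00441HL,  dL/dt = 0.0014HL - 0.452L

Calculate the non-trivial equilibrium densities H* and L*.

H* ≈ 323, L* ≈ 263

Set dL/dt = 0 with L > 0: 0.0014H - 0.452 = 0, so H* = 0.452/0.0014 = 323.
Set dH/dt = 0 with H > 0: 1.16 - 0.00441L = 0, so L* = 1.16/0.00441 = 263.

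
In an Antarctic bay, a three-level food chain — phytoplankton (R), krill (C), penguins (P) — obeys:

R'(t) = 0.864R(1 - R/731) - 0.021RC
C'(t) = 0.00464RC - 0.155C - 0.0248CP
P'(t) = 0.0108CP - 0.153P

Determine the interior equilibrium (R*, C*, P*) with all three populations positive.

R* ≈ 479, C* ≈ 14.2, P* ≈ 83.4

From dP/dt = 0: 0.0108C* = 0.153, so C* = 14.2.
From dR/dt = 0: 0.864(1 - R*/731) = 0.021·14.2, giving R* = 731·(1 - 0.344) = 479.
From dC/dt = 0: 0.00464·479 - 0.155 = 0.0248P*, so P* = 2.07/0.0248 = 83.4.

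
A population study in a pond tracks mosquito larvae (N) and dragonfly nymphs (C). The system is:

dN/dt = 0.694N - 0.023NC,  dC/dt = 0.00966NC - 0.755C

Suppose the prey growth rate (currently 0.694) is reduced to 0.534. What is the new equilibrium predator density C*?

C* ≈ 23.2

At the interior fixed point, setting dN/dt = 0 with N > 0 fixes C* = (prey growth rate)/(NC coefficient) — independent of the other coefficients.
With the change, C* = 0.534/0.023 = 23.2; it falls from 30.2.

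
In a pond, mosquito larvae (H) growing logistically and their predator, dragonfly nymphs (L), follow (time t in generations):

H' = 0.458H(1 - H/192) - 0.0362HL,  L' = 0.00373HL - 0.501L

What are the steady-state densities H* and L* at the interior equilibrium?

H* ≈ 134, L* ≈ 3.8

From dL/dt = 0 with L > 0: 0.00373H* = 0.501, so H* = 134.
Substitute into dH/dt = 0: 0.458(1 - 134/192) = 0.0362L*.
The bracket is 0.3, giving L* = 0.138/0.0362 = 3.8.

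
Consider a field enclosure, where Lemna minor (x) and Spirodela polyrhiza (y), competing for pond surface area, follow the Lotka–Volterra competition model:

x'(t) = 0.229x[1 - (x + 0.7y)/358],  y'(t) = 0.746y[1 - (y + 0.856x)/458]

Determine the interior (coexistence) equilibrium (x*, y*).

x* ≈ 93.3, y* ≈ 378

Setting both brackets to zero gives the nullclines x + 0.7y = 358 and 0.856x + y = 458.
Substituting y = 458 - 0.856x into the first: x(1 - 0.7·0.856) = 358 - 0.7·458.
So x* = 37.4/0.401 = 93.3, and then y* = 458 - 0.856·93.3 = 378.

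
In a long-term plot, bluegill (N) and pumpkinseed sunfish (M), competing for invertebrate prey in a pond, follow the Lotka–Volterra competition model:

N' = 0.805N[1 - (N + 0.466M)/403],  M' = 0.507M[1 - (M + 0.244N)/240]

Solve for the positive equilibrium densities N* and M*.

N* ≈ 329, M* ≈ 160

Setting both brackets to zero gives the nullclines N + 0.466M = 403 and 0.244N + M = 240.
Substituting M = 240 - 0.244N into the first: N(1 - 0.466·0.244) = 403 - 0.466·240.
So N* = 291/0.886 = 329, and then M* = 240 - 0.244·329 = 160.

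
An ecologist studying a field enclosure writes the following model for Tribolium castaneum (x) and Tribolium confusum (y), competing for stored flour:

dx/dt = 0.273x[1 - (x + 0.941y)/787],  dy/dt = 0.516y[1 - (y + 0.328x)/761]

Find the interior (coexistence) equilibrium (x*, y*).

x* ≈ 103, y* ≈ 727

Setting both brackets to zero gives the nullclines x + 0.941y = 787 and 0.328x + y = 761.
Substituting y = 761 - 0.328x into the first: x(1 - 0.941·0.328) = 787 - 0.941·761.
So x* = 70.9/0.691 = 103, and then y* = 761 - 0.328·103 = 727.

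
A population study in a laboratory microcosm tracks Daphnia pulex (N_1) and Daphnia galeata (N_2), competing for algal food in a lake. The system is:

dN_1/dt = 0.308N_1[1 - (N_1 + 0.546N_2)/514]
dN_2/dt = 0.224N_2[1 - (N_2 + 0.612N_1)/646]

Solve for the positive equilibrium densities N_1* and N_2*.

N_1* ≈ 242, N_2* ≈ 498

Setting both brackets to zero gives the nullclines N_1 + 0.546N_2 = 514 and 0.612N_1 + N_2 = 646.
Substituting N_2 = 646 - 0.612N_1 into the first: N_1(1 - 0.546·0.612) = 514 - 0.546·646.
So N_1* = 161/0.666 = 242, and then N_2* = 646 - 0.612·242 = 498.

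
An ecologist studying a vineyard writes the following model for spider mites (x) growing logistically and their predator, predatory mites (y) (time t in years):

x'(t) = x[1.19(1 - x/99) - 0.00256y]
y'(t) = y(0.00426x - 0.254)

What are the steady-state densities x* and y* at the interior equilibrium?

From dy/dt = 0 with y > 0: 0.00426x* = 0.254, so x* = 59.6.
Substitute into dx/dt = 0: 1.19(1 - 59.6/99) = 0.00256y*.
The bracket is 0.398, giving y* = 0.473/0.00256 = 185.

x* ≈ 59.6, y* ≈ 185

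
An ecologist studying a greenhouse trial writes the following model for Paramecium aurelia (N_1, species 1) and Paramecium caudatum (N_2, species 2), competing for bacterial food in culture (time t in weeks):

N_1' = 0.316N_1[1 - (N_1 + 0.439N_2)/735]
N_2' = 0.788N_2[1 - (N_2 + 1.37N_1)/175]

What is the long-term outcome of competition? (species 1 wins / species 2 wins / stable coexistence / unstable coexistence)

Compare the nullcline intercepts: K1/α12 = 735/0.439 = 1670 > K2 = 175; K2/α21 = 175/1.37 = 128 < K1 = 735.
Since the inequalities point opposite ways, species 1 can invade but species 2 cannot.

species 1 excludes species 2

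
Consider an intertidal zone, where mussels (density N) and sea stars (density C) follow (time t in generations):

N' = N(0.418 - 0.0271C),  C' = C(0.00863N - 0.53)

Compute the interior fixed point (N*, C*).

N* ≈ 61.4, C* ≈ 15.4

Set dC/dt = 0 with C > 0: 0.00863N - 0.53 = 0, so N* = 0.53/0.00863 = 61.4.
Set dN/dt = 0 with N > 0: 0.418 - 0.0271C = 0, so C* = 0.418/0.0271 = 15.4.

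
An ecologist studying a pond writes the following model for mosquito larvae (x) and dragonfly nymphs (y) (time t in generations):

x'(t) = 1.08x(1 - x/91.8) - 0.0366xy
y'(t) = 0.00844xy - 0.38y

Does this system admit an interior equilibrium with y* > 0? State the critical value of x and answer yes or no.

Threshold x = 45; K > 45, so yes, the predator persists.

The predator equation gives dy/dt > 0 only when x > 0.38/0.00844 = 45.
Without the predator, x → K = 91.8. Since 91.8 > 45, the predator can invade and persist.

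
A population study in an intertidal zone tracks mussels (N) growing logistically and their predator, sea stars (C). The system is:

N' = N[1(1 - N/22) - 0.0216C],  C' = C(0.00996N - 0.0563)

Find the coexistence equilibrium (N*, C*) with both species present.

From dC/dt = 0 with C > 0: 0.00996N* = 0.0563, so N* = 5.65.
Substitute into dN/dt = 0: 1(1 - 5.65/22) = 0.0216C*.
The bracket is 0.743, giving C* = 0.743/0.0216 = 34.4.

N* ≈ 5.65, C* ≈ 34.4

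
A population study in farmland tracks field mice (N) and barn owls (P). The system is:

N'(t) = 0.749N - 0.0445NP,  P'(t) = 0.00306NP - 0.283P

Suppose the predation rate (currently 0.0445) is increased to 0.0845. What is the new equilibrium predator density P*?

At the interior fixed point, setting dN/dt = 0 with N > 0 fixes P* = (prey growth rate)/(NP coefficient) — independent of the other coefficients.
With the change, P* = 0.749/0.0845 = 8.86; it falls from 16.8.

P* ≈ 8.86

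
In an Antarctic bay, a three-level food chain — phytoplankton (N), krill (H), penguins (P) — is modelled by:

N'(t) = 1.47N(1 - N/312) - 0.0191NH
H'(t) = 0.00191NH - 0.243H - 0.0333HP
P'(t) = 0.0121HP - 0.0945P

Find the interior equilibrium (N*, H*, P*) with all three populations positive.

N* ≈ 280, H* ≈ 7.81, P* ≈ 8.78

From dP/dt = 0: 0.0121H* = 0.0945, so H* = 7.81.
From dN/dt = 0: 1.47(1 - N*/312) = 0.0191·7.81, giving N* = 312·(1 - 0.101) = 280.
From dH/dt = 0: 0.00191·280 - 0.243 = 0.0333P*, so P* = 0.292/0.0333 = 8.78.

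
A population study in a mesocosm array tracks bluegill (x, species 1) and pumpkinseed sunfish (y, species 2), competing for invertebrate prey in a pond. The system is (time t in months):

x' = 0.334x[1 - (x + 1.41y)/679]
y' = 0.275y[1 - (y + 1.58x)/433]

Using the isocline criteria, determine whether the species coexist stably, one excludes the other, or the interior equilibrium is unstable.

species 1 excludes species 2

Compare the nullcline intercepts: K1/α12 = 679/1.41 = 482 > K2 = 433; K2/α21 = 433/1.58 = 274 < K1 = 679.
Since the inequalities point opposite ways, species 1 can invade but species 2 cannot.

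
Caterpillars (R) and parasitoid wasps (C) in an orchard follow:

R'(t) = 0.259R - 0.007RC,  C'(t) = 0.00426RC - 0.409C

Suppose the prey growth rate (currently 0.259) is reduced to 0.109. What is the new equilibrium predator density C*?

C* ≈ 15.6

At the interior fixed point, setting dR/dt = 0 with R > 0 fixes C* = (prey growth rate)/(RC coefficient) — independent of the other coefficients.
With the change, C* = 0.109/0.007 = 15.6; it falls from 37.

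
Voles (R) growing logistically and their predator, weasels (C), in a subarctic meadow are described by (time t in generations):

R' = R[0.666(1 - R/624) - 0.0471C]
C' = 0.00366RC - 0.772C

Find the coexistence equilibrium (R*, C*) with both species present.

From dC/dt = 0 with C > 0: 0.00366R* = 0.772, so R* = 211.
Substitute into dR/dt = 0: 0.666(1 - 211/624) = 0.0471C*.
The bracket is 0.662, giving C* = 0.441/0.0471 = 9.36.

R* ≈ 211, C* ≈ 9.36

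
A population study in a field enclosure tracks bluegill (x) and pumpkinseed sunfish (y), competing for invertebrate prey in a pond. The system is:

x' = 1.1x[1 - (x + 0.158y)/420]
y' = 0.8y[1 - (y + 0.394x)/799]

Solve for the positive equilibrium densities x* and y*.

x* ≈ 313, y* ≈ 676

Setting both brackets to zero gives the nullclines x + 0.158y = 420 and 0.394x + y = 799.
Substituting y = 799 - 0.394x into the first: x(1 - 0.158·0.394) = 420 - 0.158·799.
So x* = 294/0.938 = 313, and then y* = 799 - 0.394·313 = 676.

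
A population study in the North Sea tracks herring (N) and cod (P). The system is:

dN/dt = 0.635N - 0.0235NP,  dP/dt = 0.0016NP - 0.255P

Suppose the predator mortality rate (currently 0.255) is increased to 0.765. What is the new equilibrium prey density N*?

At the interior fixed point, setting dP/dt = 0 with P > 0 fixes N* = (predator death rate)/(NP coefficient) — independent of the other coefficients.
With the change, N* = 0.765/0.0016 = 478; it rises from 159.

N* ≈ 478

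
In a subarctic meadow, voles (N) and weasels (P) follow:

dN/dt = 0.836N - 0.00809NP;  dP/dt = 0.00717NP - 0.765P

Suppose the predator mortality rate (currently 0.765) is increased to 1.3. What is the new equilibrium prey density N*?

At the interior fixed point, setting dP/dt = 0 with P > 0 fixes N* = (predator death rate)/(NP coefficient) — independent of the other coefficients.
With the change, N* = 1.3/0.00717 = 181; it rises from 107.

N* ≈ 181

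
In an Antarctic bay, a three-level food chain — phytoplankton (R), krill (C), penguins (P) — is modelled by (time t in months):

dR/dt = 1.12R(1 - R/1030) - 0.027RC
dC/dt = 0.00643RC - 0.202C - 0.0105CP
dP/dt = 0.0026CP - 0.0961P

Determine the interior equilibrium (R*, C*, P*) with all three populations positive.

From dP/dt = 0: 0.0026C* = 0.0961, so C* = 37.
From dR/dt = 0: 1.12(1 - R*/1030) = 0.027·37, giving R* = 1030·(1 - 0.891) = 112.
From dC/dt = 0: 0.00643·112 - 0.202 = 0.0105P*, so P* = 0.52/0.0105 = 49.5.

R* ≈ 112, C* ≈ 37, P* ≈ 49.5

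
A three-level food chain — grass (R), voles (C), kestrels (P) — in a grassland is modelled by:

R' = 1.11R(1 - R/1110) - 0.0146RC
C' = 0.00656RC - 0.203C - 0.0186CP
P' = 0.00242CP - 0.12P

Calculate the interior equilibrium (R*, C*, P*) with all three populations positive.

R* ≈ 386, C* ≈ 49.6, P* ≈ 125

From dP/dt = 0: 0.00242C* = 0.12, so C* = 49.6.
From dR/dt = 0: 1.11(1 - R*/1110) = 0.0146·49.6, giving R* = 1110·(1 - 0.652) = 386.
From dC/dt = 0: 0.00656·386 - 0.203 = 0.0186P*, so P* = 2.33/0.0186 = 125.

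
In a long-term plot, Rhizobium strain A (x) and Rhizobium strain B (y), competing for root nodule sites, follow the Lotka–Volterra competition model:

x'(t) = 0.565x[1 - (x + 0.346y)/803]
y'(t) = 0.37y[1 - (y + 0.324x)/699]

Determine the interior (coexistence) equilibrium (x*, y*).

x* ≈ 632, y* ≈ 494

Setting both brackets to zero gives the nullclines x + 0.346y = 803 and 0.324x + y = 699.
Substituting y = 699 - 0.324x into the first: x(1 - 0.346·0.324) = 803 - 0.346·699.
So x* = 561/0.888 = 632, and then y* = 699 - 0.324·632 = 494.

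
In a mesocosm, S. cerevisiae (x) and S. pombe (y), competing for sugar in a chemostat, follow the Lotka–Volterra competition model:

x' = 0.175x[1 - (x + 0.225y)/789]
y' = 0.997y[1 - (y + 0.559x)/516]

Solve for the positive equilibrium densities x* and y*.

Setting both brackets to zero gives the nullclines x + 0.225y = 789 and 0.559x + y = 516.
Substituting y = 516 - 0.559x into the first: x(1 - 0.225·0.559) = 789 - 0.225·516.
So x* = 673/0.874 = 770, and then y* = 516 - 0.559·770 = 85.7.

x* ≈ 770, y* ≈ 85.7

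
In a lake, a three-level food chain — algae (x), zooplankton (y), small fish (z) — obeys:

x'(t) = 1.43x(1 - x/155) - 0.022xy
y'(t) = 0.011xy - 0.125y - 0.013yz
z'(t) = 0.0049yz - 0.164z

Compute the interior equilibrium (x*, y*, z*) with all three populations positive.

x* ≈ 75.2, y* ≈ 33.5, z* ≈ 54

From dz/dt = 0: 0.0049y* = 0.164, so y* = 33.5.
From dx/dt = 0: 1.43(1 - x*/155) = 0.022·33.5, giving x* = 155·(1 - 0.515) = 75.2.
From dy/dt = 0: 0.011·75.2 - 0.125 = 0.013z*, so z* = 0.702/0.013 = 54.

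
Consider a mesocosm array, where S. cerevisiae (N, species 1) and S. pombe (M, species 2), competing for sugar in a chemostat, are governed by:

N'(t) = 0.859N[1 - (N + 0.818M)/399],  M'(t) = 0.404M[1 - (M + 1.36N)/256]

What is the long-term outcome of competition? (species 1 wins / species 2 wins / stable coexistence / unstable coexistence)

Compare the nullcline intercepts: K1/α12 = 399/0.818 = 488 > K2 = 256; K2/α21 = 256/1.36 = 188 < K1 = 399.
Since the inequalities point opposite ways, species 1 can invade but species 2 cannot.

species 1 excludes species 2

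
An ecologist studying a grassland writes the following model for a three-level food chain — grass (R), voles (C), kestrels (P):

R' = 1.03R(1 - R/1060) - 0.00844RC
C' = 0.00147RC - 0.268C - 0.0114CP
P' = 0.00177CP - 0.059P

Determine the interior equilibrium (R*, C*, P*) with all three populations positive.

From dP/dt = 0: 0.00177C* = 0.059, so C* = 33.3.
From dR/dt = 0: 1.03(1 - R*/1060) = 0.00844·33.3, giving R* = 1060·(1 - 0.273) = 770.
From dC/dt = 0: 0.00147·770 - 0.268 = 0.0114P*, so P* = 0.865/0.0114 = 75.8.

R* ≈ 770, C* ≈ 33.3, P* ≈ 75.8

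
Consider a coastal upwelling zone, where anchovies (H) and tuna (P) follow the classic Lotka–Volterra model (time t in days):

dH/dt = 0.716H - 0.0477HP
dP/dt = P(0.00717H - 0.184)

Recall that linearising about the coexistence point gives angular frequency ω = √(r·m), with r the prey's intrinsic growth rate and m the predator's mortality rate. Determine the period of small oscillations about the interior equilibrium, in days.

T ≈ 17.3 days

Here r = 0.716 and m = 0.184, so r·m = 0.132.
ω = √0.132 = 0.363 per day, hence T = 2π/ω ≈ 17.3 days.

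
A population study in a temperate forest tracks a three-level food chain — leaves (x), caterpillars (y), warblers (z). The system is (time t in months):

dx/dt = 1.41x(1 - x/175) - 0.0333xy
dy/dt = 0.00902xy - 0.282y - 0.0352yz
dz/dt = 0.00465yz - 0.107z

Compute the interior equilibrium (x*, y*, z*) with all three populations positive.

x* ≈ 79.9, y* ≈ 23, z* ≈ 12.5

From dz/dt = 0: 0.00465y* = 0.107, so y* = 23.
From dx/dt = 0: 1.41(1 - x*/175) = 0.0333·23, giving x* = 175·(1 - 0.543) = 79.9.
From dy/dt = 0: 0.00902·79.9 - 0.282 = 0.0352z*, so z* = 0.439/0.0352 = 12.5.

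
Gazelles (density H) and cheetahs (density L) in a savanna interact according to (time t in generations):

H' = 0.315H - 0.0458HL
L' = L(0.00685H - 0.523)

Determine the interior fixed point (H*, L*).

H* ≈ 76.4, L* ≈ 6.88

Set dL/dt = 0 with L > 0: 0.00685H - 0.523 = 0, so H* = 0.523/0.00685 = 76.4.
Set dH/dt = 0 with H > 0: 0.315 - 0.0458L = 0, so L* = 0.315/0.0458 = 6.88.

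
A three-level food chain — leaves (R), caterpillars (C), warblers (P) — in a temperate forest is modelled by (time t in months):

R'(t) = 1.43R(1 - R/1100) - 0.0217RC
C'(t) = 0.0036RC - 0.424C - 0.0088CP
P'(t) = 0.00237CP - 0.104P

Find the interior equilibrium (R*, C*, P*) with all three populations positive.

From dP/dt = 0: 0.00237C* = 0.104, so C* = 43.9.
From dR/dt = 0: 1.43(1 - R*/1100) = 0.0217·43.9, giving R* = 1100·(1 - 0.666) = 368.
From dC/dt = 0: 0.0036·368 - 0.424 = 0.0088P*, so P* = 0.899/0.0088 = 102.

R* ≈ 368, C* ≈ 43.9, P* ≈ 102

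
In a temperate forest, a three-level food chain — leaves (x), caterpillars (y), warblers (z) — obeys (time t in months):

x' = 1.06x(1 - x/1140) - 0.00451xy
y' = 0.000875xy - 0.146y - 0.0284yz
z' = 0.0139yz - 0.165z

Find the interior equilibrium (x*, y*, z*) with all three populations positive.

From dz/dt = 0: 0.0139y* = 0.165, so y* = 11.9.
From dx/dt = 0: 1.06(1 - x*/1140) = 0.00451·11.9, giving x* = 1140·(1 - 0.0505) = 1080.
From dy/dt = 0: 0.000875·1080 - 0.146 = 0.0284z*, so z* = 0.801/0.0284 = 28.2.

x* ≈ 1080, y* ≈ 11.9, z* ≈ 28.2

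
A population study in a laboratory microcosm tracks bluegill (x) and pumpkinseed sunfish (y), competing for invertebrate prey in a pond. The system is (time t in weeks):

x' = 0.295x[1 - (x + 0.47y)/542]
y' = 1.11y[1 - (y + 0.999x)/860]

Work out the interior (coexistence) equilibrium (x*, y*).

x* ≈ 260, y* ≈ 600

Setting both brackets to zero gives the nullclines x + 0.47y = 542 and 0.999x + y = 860.
Substituting y = 860 - 0.999x into the first: x(1 - 0.47·0.999) = 542 - 0.47·860.
So x* = 138/0.53 = 260, and then y* = 860 - 0.999·260 = 600.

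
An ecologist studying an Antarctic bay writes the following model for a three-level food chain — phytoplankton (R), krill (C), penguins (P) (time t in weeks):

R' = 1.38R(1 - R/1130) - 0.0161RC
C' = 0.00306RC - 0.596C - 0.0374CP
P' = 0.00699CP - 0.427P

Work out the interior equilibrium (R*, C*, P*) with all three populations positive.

R* ≈ 325, C* ≈ 61.1, P* ≈ 10.6

From dP/dt = 0: 0.00699C* = 0.427, so C* = 61.1.
From dR/dt = 0: 1.38(1 - R*/1130) = 0.0161·61.1, giving R* = 1130·(1 - 0.713) = 325.
From dC/dt = 0: 0.00306·325 - 0.596 = 0.0374P*, so P* = 0.397/0.0374 = 10.6.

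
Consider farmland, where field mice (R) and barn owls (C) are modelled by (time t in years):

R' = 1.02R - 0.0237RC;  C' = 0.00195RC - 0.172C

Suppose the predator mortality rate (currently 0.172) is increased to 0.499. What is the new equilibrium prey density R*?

R* ≈ 256

At the interior fixed point, setting dC/dt = 0 with C > 0 fixes R* = (predator death rate)/(RC coefficient) — independent of the other coefficients.
With the change, R* = 0.499/0.00195 = 256; it rises from 88.2.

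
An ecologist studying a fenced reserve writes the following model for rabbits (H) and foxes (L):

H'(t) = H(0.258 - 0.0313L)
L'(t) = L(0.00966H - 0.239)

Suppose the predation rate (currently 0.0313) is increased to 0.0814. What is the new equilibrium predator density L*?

L* ≈ 3.17

At the interior fixed point, setting dH/dt = 0 with H > 0 fixes L* = (prey growth rate)/(HL coefficient) — independent of the other coefficients.
With the change, L* = 0.258/0.0814 = 3.17; it falls from 8.24.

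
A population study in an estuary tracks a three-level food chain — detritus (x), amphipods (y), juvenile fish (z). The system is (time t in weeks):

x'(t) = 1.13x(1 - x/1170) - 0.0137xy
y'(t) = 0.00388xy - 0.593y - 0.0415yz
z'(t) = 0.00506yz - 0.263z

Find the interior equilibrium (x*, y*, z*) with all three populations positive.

x* ≈ 433, y* ≈ 52, z* ≈ 26.2

From dz/dt = 0: 0.00506y* = 0.263, so y* = 52.
From dx/dt = 0: 1.13(1 - x*/1170) = 0.0137·52, giving x* = 1170·(1 - 0.63) = 433.
From dy/dt = 0: 0.00388·433 - 0.593 = 0.0415z*, so z* = 1.09/0.0415 = 26.2.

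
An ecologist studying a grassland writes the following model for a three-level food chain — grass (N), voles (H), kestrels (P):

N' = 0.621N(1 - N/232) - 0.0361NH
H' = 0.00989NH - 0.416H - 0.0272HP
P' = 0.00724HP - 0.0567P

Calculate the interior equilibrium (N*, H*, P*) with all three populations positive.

N* ≈ 126, H* ≈ 7.83, P* ≈ 30.7

From dP/dt = 0: 0.00724H* = 0.0567, so H* = 7.83.
From dN/dt = 0: 0.621(1 - N*/232) = 0.0361·7.83, giving N* = 232·(1 - 0.455) = 126.
From dH/dt = 0: 0.00989·126 - 0.416 = 0.0272P*, so P* = 0.834/0.0272 = 30.7.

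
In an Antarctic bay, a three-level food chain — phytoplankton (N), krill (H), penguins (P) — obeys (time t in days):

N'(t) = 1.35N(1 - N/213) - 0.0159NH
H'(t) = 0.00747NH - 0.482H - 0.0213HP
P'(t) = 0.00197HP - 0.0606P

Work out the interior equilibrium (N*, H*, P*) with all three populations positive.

N* ≈ 136, H* ≈ 30.8, P* ≈ 25

From dP/dt = 0: 0.00197H* = 0.0606, so H* = 30.8.
From dN/dt = 0: 1.35(1 - N*/213) = 0.0159·30.8, giving N* = 213·(1 - 0.362) = 136.
From dH/dt = 0: 0.00747·136 - 0.482 = 0.0213P*, so P* = 0.533/0.0213 = 25.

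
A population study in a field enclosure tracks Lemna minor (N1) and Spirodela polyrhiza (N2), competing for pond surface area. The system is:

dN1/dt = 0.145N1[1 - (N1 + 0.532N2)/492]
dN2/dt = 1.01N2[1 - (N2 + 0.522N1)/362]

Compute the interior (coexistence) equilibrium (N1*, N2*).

N1* ≈ 415, N2* ≈ 146

Setting both brackets to zero gives the nullclines N1 + 0.532N2 = 492 and 0.522N1 + N2 = 362.
Substituting N2 = 362 - 0.522N1 into the first: N1(1 - 0.532·0.522) = 492 - 0.532·362.
So N1* = 299/0.722 = 415, and then N2* = 362 - 0.522·415 = 146.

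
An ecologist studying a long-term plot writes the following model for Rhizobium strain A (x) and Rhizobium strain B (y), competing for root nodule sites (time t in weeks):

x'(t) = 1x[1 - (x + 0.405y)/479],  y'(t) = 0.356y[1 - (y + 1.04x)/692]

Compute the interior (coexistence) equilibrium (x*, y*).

Setting both brackets to zero gives the nullclines x + 0.405y = 479 and 1.04x + y = 692.
Substituting y = 692 - 1.04x into the first: x(1 - 0.405·1.04) = 479 - 0.405·692.
So x* = 199/0.579 = 343, and then y* = 692 - 1.04·343 = 335.

x* ≈ 343, y* ≈ 335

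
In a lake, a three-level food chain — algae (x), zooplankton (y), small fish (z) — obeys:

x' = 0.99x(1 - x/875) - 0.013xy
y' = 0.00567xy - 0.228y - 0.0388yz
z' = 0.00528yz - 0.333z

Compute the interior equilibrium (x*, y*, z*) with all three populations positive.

x* ≈ 150, y* ≈ 63.1, z* ≈ 16.1

From dz/dt = 0: 0.00528y* = 0.333, so y* = 63.1.
From dx/dt = 0: 0.99(1 - x*/875) = 0.013·63.1, giving x* = 875·(1 - 0.828) = 150.
From dy/dt = 0: 0.00567·150 - 0.228 = 0.0388z*, so z* = 0.625/0.0388 = 16.1.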